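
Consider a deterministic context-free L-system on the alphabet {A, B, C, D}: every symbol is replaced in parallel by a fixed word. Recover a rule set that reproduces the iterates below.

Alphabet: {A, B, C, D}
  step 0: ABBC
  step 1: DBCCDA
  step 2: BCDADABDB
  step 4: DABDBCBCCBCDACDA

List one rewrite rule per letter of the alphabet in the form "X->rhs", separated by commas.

  step 1 ⇒ step 2: DBCCDA ⇒ B·C·DA·DA·B·DB
    A ↦ DB
    B ↦ C
    C ↦ DA
    D ↦ B

A->DB, B->C, C->DA, D->B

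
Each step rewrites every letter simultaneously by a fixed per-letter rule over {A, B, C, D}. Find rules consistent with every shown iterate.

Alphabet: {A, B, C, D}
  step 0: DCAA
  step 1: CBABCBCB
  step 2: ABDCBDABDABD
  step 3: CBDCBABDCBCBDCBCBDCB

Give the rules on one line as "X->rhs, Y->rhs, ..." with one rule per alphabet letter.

A->CB, B->D, C->AB, D->CB

  step 2 ⇒ step 3: ABDCBDABDABD ⇒ CB·D·CB·AB·D·CB·CB·D·CB·CB·D·CB
    A ↦ CB
    B ↦ D
    C ↦ AB
    D ↦ CB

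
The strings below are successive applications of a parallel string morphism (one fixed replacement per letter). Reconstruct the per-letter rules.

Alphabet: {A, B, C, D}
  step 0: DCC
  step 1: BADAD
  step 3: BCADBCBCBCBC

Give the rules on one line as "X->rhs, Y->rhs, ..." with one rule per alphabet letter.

A->B, B->BC, C->AD, D->B

  step 0 ⇒ step 1: DCC ⇒ B·AD·AD
    C ↦ AD
    D ↦ B
    A ↦ B  (constrained at step 1)
    B ↦ BC  (constrained at step 1)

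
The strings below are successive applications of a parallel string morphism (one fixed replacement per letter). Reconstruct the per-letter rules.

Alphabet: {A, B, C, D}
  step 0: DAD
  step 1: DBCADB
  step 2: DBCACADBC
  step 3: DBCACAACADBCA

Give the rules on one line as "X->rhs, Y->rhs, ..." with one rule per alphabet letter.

A->CA, B->C, C->A, D->DB

  step 2 ⇒ step 3: DBCACADBC ⇒ DB·C·A·CA·A·CA·DB·C·A
    A ↦ CA
    B ↦ C
    C ↦ A
    D ↦ DB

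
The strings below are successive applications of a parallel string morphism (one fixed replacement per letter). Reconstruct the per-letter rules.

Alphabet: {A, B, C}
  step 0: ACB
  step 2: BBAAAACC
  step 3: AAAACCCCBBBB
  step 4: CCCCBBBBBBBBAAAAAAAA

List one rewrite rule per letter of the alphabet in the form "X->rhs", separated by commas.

A->C, B->AA, C->BB

  step 3 ⇒ step 4: AAAACCCCBBBB ⇒ C·C·C·C·BB·BB·BB·BB·AA·AA·AA·AA
    A ↦ C
    B ↦ AA
    C ↦ BB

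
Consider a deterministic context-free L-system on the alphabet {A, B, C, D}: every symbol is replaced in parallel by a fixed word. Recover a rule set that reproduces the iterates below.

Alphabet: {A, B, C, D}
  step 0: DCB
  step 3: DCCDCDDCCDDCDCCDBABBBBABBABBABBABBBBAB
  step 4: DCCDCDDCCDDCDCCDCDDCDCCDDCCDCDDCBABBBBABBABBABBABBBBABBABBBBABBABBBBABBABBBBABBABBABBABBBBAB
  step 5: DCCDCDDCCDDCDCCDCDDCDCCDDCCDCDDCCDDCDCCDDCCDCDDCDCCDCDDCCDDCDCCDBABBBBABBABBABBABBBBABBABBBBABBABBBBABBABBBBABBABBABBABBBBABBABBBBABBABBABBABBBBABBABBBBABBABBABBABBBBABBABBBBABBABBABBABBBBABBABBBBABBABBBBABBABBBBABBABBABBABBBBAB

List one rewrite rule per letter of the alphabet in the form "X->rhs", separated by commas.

  step 4 ⇒ step 5: DCCDCDDCCDDCDCCDCDDCDCCDDCCDCDDCBABBBBABBABBABBABBBBABBABBBBABBABBBBABBABBBBABBABBABBABBBBAB ⇒ DC·CD·CD·DC·CD·DC·DC·CD·CD·DC·DC·CD·DC·CD·CD·DC·CD·DC·DC·CD·DC·CD·CD·DC·DC·CD·CD·DC·CD·DC·DC·CD·BAB·BB·BAB·BAB·BAB·BAB·BB·BAB·BAB·BB·BAB·BAB·BB·BAB·BAB·BB·BAB·BAB·BAB·BAB·BB·BAB·BAB·BB·BAB·BAB·BAB·BAB·BB·BAB·BAB·BB·BAB·BAB·BAB·BAB·BB·BAB·BAB·BB·BAB·BAB·BAB·BAB·BB·BAB·BAB·BB·BAB·BAB·BB·BAB·BAB·BB·BAB·BAB·BAB·BAB·BB·BAB
    A ↦ BB
    B ↦ BAB
    C ↦ CD
    D ↦ DC

A->BB, B->BAB, C->CD, D->DC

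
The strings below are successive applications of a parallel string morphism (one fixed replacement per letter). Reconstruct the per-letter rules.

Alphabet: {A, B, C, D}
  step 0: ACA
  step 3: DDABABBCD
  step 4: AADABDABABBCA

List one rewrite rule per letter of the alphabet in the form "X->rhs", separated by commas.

  step 3 ⇒ step 4: DDABABBCD ⇒ A·A·D·AB·D·AB·AB·BC·A
    A ↦ D
    B ↦ AB
    C ↦ BC
    D ↦ A

A->D, B->AB, C->BC, D->A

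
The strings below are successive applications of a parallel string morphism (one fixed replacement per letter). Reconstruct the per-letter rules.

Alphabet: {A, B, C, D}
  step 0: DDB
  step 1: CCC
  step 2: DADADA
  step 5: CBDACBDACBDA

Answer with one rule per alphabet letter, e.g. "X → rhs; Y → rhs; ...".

A->B, B->C, C->DA, D->C

  step 1 ⇒ step 2: CCC ⇒ DA·DA·DA
    C ↦ DA
    A ↦ B  (constrained at step 2)
  step 0 ⇒ step 1: DDB ⇒ C·C·C
    B ↦ C
  step 0 ⇒ step 1: DDB ⇒ C·C·C
    D ↦ C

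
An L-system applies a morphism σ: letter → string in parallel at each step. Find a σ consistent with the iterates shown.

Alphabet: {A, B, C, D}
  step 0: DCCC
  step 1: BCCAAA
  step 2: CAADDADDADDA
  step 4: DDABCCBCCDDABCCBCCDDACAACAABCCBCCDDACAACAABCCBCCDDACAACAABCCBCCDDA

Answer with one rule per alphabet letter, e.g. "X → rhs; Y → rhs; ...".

  step 1 ⇒ step 2: BCCAAA ⇒ C·A·A·DDA·DDA·DDA
    A ↦ DDA
    B ↦ C
    C ↦ A
  step 0 ⇒ step 1: DCCC ⇒ BCC·A·A·A
    D ↦ BCC

A->DDA, B->C, C->A, D->BCC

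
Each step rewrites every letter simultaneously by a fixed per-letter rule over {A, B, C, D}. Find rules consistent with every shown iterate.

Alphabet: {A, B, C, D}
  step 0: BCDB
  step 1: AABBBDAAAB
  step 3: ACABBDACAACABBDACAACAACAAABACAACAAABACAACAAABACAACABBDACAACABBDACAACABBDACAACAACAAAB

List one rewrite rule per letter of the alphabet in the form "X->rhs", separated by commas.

  step 0 ⇒ step 1: BCDB ⇒ AAB·BBD·A·AAB
    B ↦ AAB
    C ↦ BBD
    D ↦ A
    A ↦ ACA  (constrained at step 1)

A->ACA, B->AAB, C->BBD, D->A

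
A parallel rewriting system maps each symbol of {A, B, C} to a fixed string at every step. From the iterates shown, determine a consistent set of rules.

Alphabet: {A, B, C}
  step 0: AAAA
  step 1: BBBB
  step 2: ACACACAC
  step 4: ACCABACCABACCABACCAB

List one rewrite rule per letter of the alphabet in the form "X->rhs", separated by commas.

A->B, B->AC, C->CA

  step 1 ⇒ step 2: BBBB ⇒ AC·AC·AC·AC
    B ↦ AC
  step 0 ⇒ step 1: AAAA ⇒ B·B·B·B
    A ↦ B
    C ↦ CA  (constrained at step 2)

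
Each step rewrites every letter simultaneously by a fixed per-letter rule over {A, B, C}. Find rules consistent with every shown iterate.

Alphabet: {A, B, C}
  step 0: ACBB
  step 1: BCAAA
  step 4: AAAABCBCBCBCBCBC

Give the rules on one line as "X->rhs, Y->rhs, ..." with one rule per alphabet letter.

  step 0 ⇒ step 1: ACBB ⇒ BC·A·A·A
    A ↦ BC
    B ↦ A
    C ↦ A

A->BC, B->A, C->A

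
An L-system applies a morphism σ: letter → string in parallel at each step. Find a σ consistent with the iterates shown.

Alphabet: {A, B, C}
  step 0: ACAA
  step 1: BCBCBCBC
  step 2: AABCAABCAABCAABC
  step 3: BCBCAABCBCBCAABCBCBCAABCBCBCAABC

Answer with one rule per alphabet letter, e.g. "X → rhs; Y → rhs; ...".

A->BC, B->AA, C->BC

  step 2 ⇒ step 3: AABCAABCAABCAABC ⇒ BC·BC·AA·BC·BC·BC·AA·BC·BC·BC·AA·BC·BC·BC·AA·BC
    A ↦ BC
    B ↦ AA
    C ↦ BC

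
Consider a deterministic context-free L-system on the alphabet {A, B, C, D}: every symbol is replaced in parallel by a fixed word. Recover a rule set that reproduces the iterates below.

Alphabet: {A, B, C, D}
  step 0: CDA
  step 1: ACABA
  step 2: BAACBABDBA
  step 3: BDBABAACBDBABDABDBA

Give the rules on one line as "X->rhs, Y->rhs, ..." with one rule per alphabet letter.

A->BA, B->BD, C->AC, D->A

  step 2 ⇒ step 3: BAACBABDBA ⇒ BD·BA·BA·AC·BD·BA·BD·A·BD·BA
    A ↦ BA
    B ↦ BD
    C ↦ AC
    D ↦ A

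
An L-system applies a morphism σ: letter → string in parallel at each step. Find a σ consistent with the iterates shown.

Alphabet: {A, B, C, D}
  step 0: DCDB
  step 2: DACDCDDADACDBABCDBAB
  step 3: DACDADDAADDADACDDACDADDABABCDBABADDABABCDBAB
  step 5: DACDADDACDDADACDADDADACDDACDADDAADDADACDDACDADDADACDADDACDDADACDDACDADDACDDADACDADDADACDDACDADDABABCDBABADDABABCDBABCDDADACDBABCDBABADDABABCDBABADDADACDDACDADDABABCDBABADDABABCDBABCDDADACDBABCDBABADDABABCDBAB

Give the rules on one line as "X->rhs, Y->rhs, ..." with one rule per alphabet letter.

A->CD, B->BAB, C->AD, D->DA

  step 2 ⇒ step 3: DACDCDDADACDBABCDBAB ⇒ DA·CD·AD·DA·AD·DA·DA·CD·DA·CD·AD·DA·BAB·CD·BAB·AD·DA·BAB·CD·BAB
    A ↦ CD
    B ↦ BAB
    C ↦ AD
    D ↦ DA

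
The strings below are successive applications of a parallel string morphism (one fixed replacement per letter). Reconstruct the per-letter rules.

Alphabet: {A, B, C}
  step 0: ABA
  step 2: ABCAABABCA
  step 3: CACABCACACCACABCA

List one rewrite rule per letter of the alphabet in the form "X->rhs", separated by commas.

A->CA, B->C, C->AB

  step 2 ⇒ step 3: ABCAABABCA ⇒ CA·C·AB·CA·CA·C·CA·C·AB·CA
    A ↦ CA
    B ↦ C
    C ↦ AB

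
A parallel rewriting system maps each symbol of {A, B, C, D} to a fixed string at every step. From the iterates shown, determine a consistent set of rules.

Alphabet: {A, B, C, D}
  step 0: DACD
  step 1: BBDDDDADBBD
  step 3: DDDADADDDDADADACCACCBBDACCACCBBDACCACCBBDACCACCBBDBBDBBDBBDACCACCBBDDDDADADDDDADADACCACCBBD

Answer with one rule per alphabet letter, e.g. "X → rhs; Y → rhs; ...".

A->DDD, B->ACC, C->AD, D->BBD

  step 0 ⇒ step 1: DACD ⇒ BBD·DDD·AD·BBD
    A ↦ DDD
    C ↦ AD
    D ↦ BBD
    B ↦ ACC  (constrained at step 1)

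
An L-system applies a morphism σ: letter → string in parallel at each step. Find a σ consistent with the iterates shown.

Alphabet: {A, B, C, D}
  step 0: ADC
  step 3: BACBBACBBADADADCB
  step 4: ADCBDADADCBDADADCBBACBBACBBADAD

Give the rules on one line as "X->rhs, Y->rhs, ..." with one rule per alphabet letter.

A->CB, B->AD, C->D, D->BA

  step 3 ⇒ step 4: BACBBACBBADADADCB ⇒ AD·CB·D·AD·AD·CB·D·AD·AD·CB·BA·CB·BA·CB·BA·D·AD
    A ↦ CB
    B ↦ AD
    C ↦ D
    D ↦ BA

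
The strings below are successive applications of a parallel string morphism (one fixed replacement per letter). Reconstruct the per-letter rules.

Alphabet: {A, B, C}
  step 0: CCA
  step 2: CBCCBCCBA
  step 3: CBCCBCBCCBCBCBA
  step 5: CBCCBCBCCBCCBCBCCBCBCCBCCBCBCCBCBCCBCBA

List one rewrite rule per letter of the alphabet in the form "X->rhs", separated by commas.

A->BA, B->C, C->CB

  step 2 ⇒ step 3: CBCCBCCBA ⇒ CB·C·CB·CB·C·CB·CB·C·BA
    A ↦ BA
    B ↦ C
    C ↦ CB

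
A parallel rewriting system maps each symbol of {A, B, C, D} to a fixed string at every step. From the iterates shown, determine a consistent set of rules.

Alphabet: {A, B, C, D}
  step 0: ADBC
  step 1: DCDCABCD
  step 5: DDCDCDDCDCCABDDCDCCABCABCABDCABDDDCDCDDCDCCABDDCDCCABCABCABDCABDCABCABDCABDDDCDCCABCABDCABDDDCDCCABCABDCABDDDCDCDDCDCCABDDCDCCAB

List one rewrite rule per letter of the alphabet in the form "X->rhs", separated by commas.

A->DCD, B->C, C->D, D->CAB

  step 0 ⇒ step 1: ADBC ⇒ DCD·CAB·C·D
    A ↦ DCD
    B ↦ C
    C ↦ D
    D ↦ CAB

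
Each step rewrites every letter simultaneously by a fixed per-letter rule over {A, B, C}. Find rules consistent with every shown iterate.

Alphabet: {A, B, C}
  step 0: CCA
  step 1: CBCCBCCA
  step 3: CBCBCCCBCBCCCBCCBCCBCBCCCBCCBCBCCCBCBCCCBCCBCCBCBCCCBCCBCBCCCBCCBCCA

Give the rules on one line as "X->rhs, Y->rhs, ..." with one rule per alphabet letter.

A->CA, B->BCC, C->CBC

  step 0 ⇒ step 1: CCA ⇒ CBC·CBC·CA
    A ↦ CA
    C ↦ CBC
    B ↦ BCC  (constrained at step 1)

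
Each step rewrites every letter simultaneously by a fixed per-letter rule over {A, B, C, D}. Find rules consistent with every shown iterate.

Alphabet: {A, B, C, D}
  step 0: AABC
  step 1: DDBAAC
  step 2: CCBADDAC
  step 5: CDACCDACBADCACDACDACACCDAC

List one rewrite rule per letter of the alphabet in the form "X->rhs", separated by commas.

  step 1 ⇒ step 2: DDBAAC ⇒ C·C·BA·D·D·AC
    A ↦ D
    B ↦ BA
    C ↦ AC
    D ↦ C

A->D, B->BA, C->AC, D->C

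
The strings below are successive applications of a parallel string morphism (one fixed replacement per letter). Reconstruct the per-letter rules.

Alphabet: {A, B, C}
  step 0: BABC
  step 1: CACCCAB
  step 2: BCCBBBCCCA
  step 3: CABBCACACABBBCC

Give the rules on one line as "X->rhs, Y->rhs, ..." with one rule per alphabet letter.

  step 2 ⇒ step 3: BCCBBBCCCA ⇒ CA·B·B·CA·CA·CA·B·B·B·CC
    A ↦ CC
    B ↦ CA
    C ↦ B

A->CC, B->CA, C->B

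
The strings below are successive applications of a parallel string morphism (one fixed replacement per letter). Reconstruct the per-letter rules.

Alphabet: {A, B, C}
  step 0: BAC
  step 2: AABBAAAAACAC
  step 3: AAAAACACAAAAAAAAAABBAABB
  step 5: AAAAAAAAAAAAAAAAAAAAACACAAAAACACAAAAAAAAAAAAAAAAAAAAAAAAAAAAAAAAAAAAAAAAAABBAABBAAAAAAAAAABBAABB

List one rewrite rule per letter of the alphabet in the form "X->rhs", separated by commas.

A->AA, B->AC, C->BB

  step 2 ⇒ step 3: AABBAAAAACAC ⇒ AA·AA·AC·AC·AA·AA·AA·AA·AA·BB·AA·BB
    A ↦ AA
    B ↦ AC
    C ↦ BB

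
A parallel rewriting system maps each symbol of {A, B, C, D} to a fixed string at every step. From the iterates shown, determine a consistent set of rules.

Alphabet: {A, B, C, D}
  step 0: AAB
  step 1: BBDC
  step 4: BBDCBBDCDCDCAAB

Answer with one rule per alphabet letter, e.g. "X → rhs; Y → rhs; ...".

A->B, B->DC, C->AB, D->A

  step 0 ⇒ step 1: AAB ⇒ B·B·DC
    A ↦ B
    B ↦ DC
    C ↦ AB  (constrained at step 1)
    D ↦ A  (constrained at step 1)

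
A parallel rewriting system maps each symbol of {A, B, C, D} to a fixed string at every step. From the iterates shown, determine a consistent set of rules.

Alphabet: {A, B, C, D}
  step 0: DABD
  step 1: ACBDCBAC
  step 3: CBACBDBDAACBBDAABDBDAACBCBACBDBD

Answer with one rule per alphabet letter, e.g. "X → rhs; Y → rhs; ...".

  step 0 ⇒ step 1: DABD ⇒ AC·BD·CB·AC
    A ↦ BD
    B ↦ CB
    D ↦ AC
    C ↦ AA  (constrained at step 1)

A->BD, B->CB, C->AA, D->AC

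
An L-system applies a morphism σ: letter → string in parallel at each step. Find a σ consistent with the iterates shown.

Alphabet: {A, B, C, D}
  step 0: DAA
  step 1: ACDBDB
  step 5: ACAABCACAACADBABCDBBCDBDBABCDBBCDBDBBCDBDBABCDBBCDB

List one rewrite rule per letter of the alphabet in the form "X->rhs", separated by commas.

  step 0 ⇒ step 1: DAA ⇒ AC·DB·DB
    A ↦ DB
    D ↦ AC
    B ↦ A  (constrained at step 1)
    C ↦ BC  (constrained at step 1)

A->DB, B->A, C->BC, D->AC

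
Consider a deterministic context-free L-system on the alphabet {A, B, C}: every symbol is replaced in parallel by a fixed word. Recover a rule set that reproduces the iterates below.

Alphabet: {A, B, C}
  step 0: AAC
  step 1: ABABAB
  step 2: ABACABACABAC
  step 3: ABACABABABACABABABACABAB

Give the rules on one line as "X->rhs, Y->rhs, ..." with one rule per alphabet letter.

A->AB, B->AC, C->AB

  step 2 ⇒ step 3: ABACABACABAC ⇒ AB·AC·AB·AB·AB·AC·AB·AB·AB·AC·AB·AB
    A ↦ AB
    B ↦ AC
    C ↦ AB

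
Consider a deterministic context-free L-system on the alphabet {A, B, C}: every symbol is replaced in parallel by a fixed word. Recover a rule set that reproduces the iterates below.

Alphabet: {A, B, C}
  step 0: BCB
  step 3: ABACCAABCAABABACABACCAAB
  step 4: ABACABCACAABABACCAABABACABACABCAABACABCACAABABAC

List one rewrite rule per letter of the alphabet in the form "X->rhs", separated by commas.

  step 3 ⇒ step 4: ABACCAABCAABABACABACCAAB ⇒ AB·AC·AB·CA·CA·AB·AB·AC·CA·AB·AB·AC·AB·AC·AB·CA·AB·AC·AB·CA·CA·AB·AB·AC
    A ↦ AB
    B ↦ AC
    C ↦ CA

A->AB, B->AC, C->CA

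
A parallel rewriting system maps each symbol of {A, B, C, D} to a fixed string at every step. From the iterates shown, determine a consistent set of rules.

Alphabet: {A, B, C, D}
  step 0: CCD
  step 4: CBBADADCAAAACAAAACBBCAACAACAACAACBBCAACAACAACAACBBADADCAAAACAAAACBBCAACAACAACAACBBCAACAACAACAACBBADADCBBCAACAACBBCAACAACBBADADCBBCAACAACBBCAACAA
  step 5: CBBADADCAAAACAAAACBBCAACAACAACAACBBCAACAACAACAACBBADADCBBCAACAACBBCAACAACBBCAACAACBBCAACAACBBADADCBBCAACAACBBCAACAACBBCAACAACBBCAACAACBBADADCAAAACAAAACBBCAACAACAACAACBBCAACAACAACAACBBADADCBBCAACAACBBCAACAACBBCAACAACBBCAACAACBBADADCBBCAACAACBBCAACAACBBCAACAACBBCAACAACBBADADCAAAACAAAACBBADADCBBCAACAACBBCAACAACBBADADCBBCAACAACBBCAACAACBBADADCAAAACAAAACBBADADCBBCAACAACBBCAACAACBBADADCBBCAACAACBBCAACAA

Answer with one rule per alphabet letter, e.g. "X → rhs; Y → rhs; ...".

  step 4 ⇒ step 5: CBBADADCAAAACAAAACBBCAACAACAACAACBBCAACAACAACAACBBADADCAAAACAAAACBBCAACAACAACAACBBCAACAACAACAACBBADADCBBCAACAACBBCAACAACBBADADCBBCAACAACBBCAACAA ⇒ CBB·AD·AD·CAA·AA·CAA·AA·CBB·CAA·CAA·CAA·CAA·CBB·CAA·CAA·CAA·CAA·CBB·AD·AD·CBB·CAA·CAA·CBB·CAA·CAA·CBB·CAA·CAA·CBB·CAA·CAA·CBB·AD·AD·CBB·CAA·CAA·CBB·CAA·CAA·CBB·CAA·CAA·CBB·CAA·CAA·CBB·AD·AD·CAA·AA·CAA·AA·CBB·CAA·CAA·CAA·CAA·CBB·CAA·CAA·CAA·CAA·CBB·AD·AD·CBB·CAA·CAA·CBB·CAA·CAA·CBB·CAA·CAA·CBB·CAA·CAA·CBB·AD·AD·CBB·CAA·CAA·CBB·CAA·CAA·CBB·CAA·CAA·CBB·CAA·CAA·CBB·AD·AD·CAA·AA·CAA·AA·CBB·AD·AD·CBB·CAA·CAA·CBB·CAA·CAA·CBB·AD·AD·CBB·CAA·CAA·CBB·CAA·CAA·CBB·AD·AD·CAA·AA·CAA·AA·CBB·AD·AD·CBB·CAA·CAA·CBB·CAA·CAA·CBB·AD·AD·CBB·CAA·CAA·CBB·CAA·CAA
    A ↦ CAA
    B ↦ AD
    C ↦ CBB
    D ↦ AA

A->CAA, B->AD, C->CBB, D->AA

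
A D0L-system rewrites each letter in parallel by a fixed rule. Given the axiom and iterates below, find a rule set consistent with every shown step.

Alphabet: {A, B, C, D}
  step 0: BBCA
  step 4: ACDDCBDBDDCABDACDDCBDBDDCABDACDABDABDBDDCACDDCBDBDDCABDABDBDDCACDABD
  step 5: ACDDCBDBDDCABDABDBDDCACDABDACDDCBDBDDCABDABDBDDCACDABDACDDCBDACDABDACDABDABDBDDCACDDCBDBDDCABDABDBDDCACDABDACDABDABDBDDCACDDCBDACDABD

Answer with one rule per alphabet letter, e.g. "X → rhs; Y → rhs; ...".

  step 4 ⇒ step 5: ACDDCBDBDDCABDACDDCBDBDDCABDACDABDABDBDDCACDDCBDBDDCABDABDBDDCACDABD ⇒ ACD·DC·BD·BD·DC·A·BD·A·BD·BD·DC·ACD·A·BD·ACD·DC·BD·BD·DC·A·BD·A·BD·BD·DC·ACD·A·BD·ACD·DC·BD·ACD·A·BD·ACD·A·BD·A·BD·BD·DC·ACD·DC·BD·BD·DC·A·BD·A·BD·BD·DC·ACD·A·BD·ACD·A·BD·A·BD·BD·DC·ACD·DC·BD·ACD·A·BD
    A ↦ ACD
    B ↦ A
    C ↦ DC
    D ↦ BD

A->ACD, B->A, C->DC, D->BD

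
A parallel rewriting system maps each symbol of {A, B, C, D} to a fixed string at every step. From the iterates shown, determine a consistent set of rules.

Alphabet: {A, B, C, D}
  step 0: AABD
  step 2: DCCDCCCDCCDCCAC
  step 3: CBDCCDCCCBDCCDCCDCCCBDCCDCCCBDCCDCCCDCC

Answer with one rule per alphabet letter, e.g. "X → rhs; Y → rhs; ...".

  step 2 ⇒ step 3: DCCDCCCDCCDCCAC ⇒ CB·DCC·DCC·CB·DCC·DCC·DCC·CB·DCC·DCC·CB·DCC·DCC·C·DCC
    A ↦ C
    C ↦ DCC
    D ↦ CB
    B ↦ AC  (constrained at step 0)

A->C, B->AC, C->DCC, D->CB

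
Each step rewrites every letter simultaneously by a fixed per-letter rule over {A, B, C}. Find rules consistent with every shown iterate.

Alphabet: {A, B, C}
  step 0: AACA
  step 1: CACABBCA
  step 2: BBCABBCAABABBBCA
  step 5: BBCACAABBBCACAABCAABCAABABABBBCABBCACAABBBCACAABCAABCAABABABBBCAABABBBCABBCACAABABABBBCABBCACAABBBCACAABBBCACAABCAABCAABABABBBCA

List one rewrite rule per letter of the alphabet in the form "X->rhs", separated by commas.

  step 1 ⇒ step 2: CACABBCA ⇒ BB·CA·BB·CA·AB·AB·BB·CA
    A ↦ CA
    B ↦ AB
    C ↦ BB

A->CA, B->AB, C->BB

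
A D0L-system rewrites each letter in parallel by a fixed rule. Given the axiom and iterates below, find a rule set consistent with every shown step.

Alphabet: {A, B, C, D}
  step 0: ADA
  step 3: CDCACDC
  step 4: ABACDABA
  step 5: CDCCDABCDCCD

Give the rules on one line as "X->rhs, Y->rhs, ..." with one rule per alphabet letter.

A->CD, B->C, C->A, D->B

  step 4 ⇒ step 5: ABACDABA ⇒ CD·C·CD·A·B·CD·C·CD
    A ↦ CD
    B ↦ C
    C ↦ A
    D ↦ B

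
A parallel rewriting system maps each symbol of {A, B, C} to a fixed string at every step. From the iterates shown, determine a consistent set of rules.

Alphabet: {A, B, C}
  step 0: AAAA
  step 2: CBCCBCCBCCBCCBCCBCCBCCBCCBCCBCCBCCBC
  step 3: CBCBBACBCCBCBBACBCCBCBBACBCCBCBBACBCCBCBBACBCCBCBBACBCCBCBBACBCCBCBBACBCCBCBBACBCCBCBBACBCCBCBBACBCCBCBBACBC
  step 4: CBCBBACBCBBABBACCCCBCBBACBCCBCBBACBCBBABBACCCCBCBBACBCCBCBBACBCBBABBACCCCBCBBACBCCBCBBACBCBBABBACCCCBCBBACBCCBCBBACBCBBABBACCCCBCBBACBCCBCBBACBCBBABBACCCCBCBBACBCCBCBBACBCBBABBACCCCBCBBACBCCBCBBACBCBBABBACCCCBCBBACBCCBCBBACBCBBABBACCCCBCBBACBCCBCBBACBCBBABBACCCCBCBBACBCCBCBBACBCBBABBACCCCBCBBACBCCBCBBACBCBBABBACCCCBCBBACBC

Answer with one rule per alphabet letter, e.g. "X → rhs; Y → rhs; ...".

  step 3 ⇒ step 4: CBCBBACBCCBCBBACBCCBCBBACBCCBCBBACBCCBCBBACBCCBCBBACBCCBCBBACBCCBCBBACBCCBCBBACBCCBCBBACBCCBCBBACBCCBCBBACBC ⇒ CBC·BBA·CBC·BBA·BBA·CCC·CBC·BBA·CBC·CBC·BBA·CBC·BBA·BBA·CCC·CBC·BBA·CBC·CBC·BBA·CBC·BBA·BBA·CCC·CBC·BBA·CBC·CBC·BBA·CBC·BBA·BBA·CCC·CBC·BBA·CBC·CBC·BBA·CBC·BBA·BBA·CCC·CBC·BBA·CBC·CBC·BBA·CBC·BBA·BBA·CCC·CBC·BBA·CBC·CBC·BBA·CBC·BBA·BBA·CCC·CBC·BBA·CBC·CBC·BBA·CBC·BBA·BBA·CCC·CBC·BBA·CBC·CBC·BBA·CBC·BBA·BBA·CCC·CBC·BBA·CBC·CBC·BBA·CBC·BBA·BBA·CCC·CBC·BBA·CBC·CBC·BBA·CBC·BBA·BBA·CCC·CBC·BBA·CBC·CBC·BBA·CBC·BBA·BBA·CCC·CBC·BBA·CBC
    A ↦ CCC
    B ↦ BBA
    C ↦ CBC

A->CCC, B->BBA, C->CBC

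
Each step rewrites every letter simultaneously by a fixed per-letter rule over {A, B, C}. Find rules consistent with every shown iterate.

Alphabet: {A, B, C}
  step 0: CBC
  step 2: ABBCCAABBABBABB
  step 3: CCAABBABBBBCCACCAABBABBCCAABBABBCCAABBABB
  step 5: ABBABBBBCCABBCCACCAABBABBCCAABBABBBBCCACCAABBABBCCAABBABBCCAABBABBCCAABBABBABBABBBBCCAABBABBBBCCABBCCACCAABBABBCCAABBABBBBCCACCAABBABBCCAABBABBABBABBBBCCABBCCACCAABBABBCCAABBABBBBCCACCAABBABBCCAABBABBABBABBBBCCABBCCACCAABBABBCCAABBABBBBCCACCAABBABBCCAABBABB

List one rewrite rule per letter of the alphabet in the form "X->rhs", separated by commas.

  step 2 ⇒ step 3: ABBCCAABBABBABB ⇒ CCA·ABB·ABB·B·B·CCA·CCA·ABB·ABB·CCA·ABB·ABB·CCA·ABB·ABB
    A ↦ CCA
    B ↦ ABB
    C ↦ B

A->CCA, B->ABB, C->B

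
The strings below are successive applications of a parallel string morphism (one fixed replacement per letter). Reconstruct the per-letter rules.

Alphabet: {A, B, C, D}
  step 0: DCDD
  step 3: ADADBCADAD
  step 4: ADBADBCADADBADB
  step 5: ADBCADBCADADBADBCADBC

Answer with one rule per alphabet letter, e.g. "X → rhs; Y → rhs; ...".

A->AD, B->C, C->AD, D->B

  step 4 ⇒ step 5: ADBADBCADADBADB ⇒ AD·B·C·AD·B·C·AD·AD·B·AD·B·C·AD·B·C
    A ↦ AD
    B ↦ C
    C ↦ AD
    D ↦ B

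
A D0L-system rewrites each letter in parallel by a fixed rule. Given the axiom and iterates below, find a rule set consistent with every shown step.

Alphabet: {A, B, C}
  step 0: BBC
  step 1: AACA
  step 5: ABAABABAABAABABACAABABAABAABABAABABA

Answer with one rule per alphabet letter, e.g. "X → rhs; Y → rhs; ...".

  step 0 ⇒ step 1: BBC ⇒ A·A·CA
    B ↦ A
    C ↦ CA
    A ↦ AB  (constrained at step 1)

A->AB, B->A, C->CA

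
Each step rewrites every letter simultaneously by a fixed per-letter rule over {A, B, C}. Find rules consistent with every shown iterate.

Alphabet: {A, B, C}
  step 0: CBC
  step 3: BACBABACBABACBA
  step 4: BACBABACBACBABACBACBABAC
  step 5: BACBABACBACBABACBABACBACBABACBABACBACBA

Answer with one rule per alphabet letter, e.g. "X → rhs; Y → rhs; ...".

A->C, B->BA, C->BA

  step 4 ⇒ step 5: BACBABACBACBABACBACBABAC ⇒ BA·C·BA·BA·C·BA·C·BA·BA·C·BA·BA·C·BA·C·BA·BA·C·BA·BA·C·BA·C·BA
    A ↦ C
    B ↦ BA
    C ↦ BA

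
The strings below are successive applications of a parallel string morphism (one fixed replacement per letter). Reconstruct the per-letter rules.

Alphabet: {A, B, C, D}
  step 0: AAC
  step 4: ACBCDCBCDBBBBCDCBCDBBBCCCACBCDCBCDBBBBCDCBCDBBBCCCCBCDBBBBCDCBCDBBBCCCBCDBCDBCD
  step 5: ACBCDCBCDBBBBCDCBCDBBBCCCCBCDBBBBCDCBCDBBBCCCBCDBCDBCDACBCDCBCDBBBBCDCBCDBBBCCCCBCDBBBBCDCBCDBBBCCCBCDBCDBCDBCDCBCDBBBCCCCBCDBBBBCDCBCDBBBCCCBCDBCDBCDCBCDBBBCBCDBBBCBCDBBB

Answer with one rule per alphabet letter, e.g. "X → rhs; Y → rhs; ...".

  step 4 ⇒ step 5: ACBCDCBCDBBBBCDCBCDBBBCCCACBCDCBCDBBBBCDCBCDBBBCCCCBCDBBBBCDCBCDBBBCCCBCDBCDBCD ⇒ AC·BCD·C·BCD·BBB·BCD·C·BCD·BBB·C·C·C·C·BCD·BBB·BCD·C·BCD·BBB·C·C·C·BCD·BCD·BCD·AC·BCD·C·BCD·BBB·BCD·C·BCD·BBB·C·C·C·C·BCD·BBB·BCD·C·BCD·BBB·C·C·C·BCD·BCD·BCD·BCD·C·BCD·BBB·C·C·C·C·BCD·BBB·BCD·C·BCD·BBB·C·C·C·BCD·BCD·BCD·C·BCD·BBB·C·BCD·BBB·C·BCD·BBB
    A ↦ AC
    B ↦ C
    C ↦ BCD
    D ↦ BBB

A->AC, B->C, C->BCD, D->BBB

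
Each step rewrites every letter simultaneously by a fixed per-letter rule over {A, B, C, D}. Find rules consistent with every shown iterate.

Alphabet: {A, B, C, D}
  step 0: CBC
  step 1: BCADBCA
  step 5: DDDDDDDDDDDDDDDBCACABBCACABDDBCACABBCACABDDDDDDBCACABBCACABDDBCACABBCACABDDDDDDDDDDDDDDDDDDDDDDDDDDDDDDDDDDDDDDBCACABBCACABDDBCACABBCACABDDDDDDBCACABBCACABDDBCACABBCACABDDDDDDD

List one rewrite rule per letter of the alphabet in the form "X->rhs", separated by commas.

A->CAB, B->D, C->BCA, D->DD

  step 0 ⇒ step 1: CBC ⇒ BCA·D·BCA
    B ↦ D
    C ↦ BCA
    A ↦ CAB  (constrained at step 1)
    D ↦ DD  (constrained at step 1)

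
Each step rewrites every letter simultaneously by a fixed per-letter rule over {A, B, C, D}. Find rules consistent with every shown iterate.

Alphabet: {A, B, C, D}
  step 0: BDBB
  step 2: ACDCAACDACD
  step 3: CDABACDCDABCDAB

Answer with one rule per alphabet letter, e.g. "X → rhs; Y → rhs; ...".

  step 2 ⇒ step 3: ACDCAACDACD ⇒ CD·A·B·A·CD·CD·A·B·CD·A·B
    A ↦ CD
    C ↦ A
    D ↦ B
    B ↦ CA  (constrained at step 0)

A->CD, B->CA, C->A, D->B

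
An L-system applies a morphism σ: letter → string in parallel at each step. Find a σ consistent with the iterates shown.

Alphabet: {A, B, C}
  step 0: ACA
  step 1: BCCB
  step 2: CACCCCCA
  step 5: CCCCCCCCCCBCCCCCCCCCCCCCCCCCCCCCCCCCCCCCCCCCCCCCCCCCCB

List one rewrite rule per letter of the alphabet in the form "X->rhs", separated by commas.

A->B, B->CA, C->CC

  step 1 ⇒ step 2: BCCB ⇒ CA·CC·CC·CA
    B ↦ CA
    C ↦ CC
  step 0 ⇒ step 1: ACA ⇒ B·CC·B
    A ↦ B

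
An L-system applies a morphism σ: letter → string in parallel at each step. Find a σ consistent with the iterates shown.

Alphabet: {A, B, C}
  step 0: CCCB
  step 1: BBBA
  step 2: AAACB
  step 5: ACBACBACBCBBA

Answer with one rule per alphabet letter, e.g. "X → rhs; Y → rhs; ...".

  step 1 ⇒ step 2: BBBA ⇒ A·A·A·CB
    A ↦ CB
    B ↦ A
  step 0 ⇒ step 1: CCCB ⇒ B·B·B·A
    C ↦ B

A->CB, B->A, C->B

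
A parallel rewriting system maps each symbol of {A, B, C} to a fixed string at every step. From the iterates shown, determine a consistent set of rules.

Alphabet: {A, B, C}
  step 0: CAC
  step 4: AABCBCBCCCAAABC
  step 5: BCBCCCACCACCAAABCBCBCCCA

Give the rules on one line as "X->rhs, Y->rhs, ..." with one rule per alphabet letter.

  step 4 ⇒ step 5: AABCBCBCCCAAABC ⇒ BC·BC·CC·A·CC·A·CC·A·A·A·BC·BC·BC·CC·A
    A ↦ BC
    B ↦ CC
    C ↦ A

A->BC, B->CC, C->A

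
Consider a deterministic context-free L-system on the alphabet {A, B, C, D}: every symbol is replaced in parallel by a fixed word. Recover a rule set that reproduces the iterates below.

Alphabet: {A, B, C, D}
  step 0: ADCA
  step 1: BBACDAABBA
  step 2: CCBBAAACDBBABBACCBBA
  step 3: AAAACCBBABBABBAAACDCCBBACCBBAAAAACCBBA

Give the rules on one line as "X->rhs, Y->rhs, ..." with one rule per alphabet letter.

A->BBA, B->C, C->AA, D->CD

  step 2 ⇒ step 3: CCBBAAACDBBABBACCBBA ⇒ AA·AA·C·C·BBA·BBA·BBA·AA·CD·C·C·BBA·C·C·BBA·AA·AA·C·C·BBA
    A ↦ BBA
    B ↦ C
    C ↦ AA
    D ↦ CD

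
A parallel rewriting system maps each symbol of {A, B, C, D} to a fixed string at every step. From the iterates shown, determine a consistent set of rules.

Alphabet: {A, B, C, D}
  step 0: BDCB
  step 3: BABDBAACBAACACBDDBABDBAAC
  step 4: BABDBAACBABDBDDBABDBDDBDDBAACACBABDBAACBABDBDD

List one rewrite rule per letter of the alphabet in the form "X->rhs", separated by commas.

  step 3 ⇒ step 4: BABDBAACBAACACBDDBABDBAAC ⇒ BA·BD·BA·AC·BA·BD·BD·D·BA·BD·BD·D·BD·D·BA·AC·AC·BA·BD·BA·AC·BA·BD·BD·D
    A ↦ BD
    B ↦ BA
    C ↦ D
    D ↦ AC

A->BD, B->BA, C->D, D->AC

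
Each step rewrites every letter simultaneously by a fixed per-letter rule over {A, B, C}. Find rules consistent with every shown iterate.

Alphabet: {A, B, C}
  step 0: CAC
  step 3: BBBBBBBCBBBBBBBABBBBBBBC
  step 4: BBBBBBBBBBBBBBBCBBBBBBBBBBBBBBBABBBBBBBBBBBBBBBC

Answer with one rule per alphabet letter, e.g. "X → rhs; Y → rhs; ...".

  step 3 ⇒ step 4: BBBBBBBCBBBBBBBABBBBBBBC ⇒ BB·BB·BB·BB·BB·BB·BB·BC·BB·BB·BB·BB·BB·BB·BB·BA·BB·BB·BB·BB·BB·BB·BB·BC
    A ↦ BA
    B ↦ BB
    C ↦ BC

A->BA, B->BB, C->BC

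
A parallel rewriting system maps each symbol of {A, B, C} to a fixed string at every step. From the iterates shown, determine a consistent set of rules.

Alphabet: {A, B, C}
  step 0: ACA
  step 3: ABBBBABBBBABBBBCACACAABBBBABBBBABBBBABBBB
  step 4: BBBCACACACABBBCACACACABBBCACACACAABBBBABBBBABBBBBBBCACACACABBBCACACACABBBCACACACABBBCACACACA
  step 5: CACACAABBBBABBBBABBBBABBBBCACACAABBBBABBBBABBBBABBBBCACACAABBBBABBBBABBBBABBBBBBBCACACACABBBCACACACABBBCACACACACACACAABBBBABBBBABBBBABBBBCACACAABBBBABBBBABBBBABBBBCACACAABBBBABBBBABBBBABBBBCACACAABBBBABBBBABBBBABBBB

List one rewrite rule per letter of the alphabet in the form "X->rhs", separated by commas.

  step 4 ⇒ step 5: BBBCACACACABBBCACACACABBBCACACACAABBBBABBBBABBBBBBBCACACACABBBCACACACABBBCACACACABBBCACACACA ⇒ CA·CA·CA·AB·BBB·AB·BBB·AB·BBB·AB·BBB·CA·CA·CA·AB·BBB·AB·BBB·AB·BBB·AB·BBB·CA·CA·CA·AB·BBB·AB·BBB·AB·BBB·AB·BBB·BBB·CA·CA·CA·CA·BBB·CA·CA·CA·CA·BBB·CA·CA·CA·CA·CA·CA·CA·AB·BBB·AB·BBB·AB·BBB·AB·BBB·CA·CA·CA·AB·BBB·AB·BBB·AB·BBB·AB·BBB·CA·CA·CA·AB·BBB·AB·BBB·AB·BBB·AB·BBB·CA·CA·CA·AB·BBB·AB·BBB·AB·BBB·AB·BBB
    A ↦ BBB
    B ↦ CA
    C ↦ AB

A->BBB, B->CA, C->AB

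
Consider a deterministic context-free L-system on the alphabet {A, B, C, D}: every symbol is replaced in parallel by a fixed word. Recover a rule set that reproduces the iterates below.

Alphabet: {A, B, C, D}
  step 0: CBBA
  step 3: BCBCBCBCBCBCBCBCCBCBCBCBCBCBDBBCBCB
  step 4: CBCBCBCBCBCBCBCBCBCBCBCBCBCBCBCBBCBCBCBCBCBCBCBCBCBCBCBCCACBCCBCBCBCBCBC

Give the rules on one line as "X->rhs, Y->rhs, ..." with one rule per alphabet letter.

A->DB, B->CBC, C->B, D->CA

  step 3 ⇒ step 4: BCBCBCBCBCBCBCBCCBCBCBCBCBCBDBBCBCB ⇒ CBC·B·CBC·B·CBC·B·CBC·B·CBC·B·CBC·B·CBC·B·CBC·B·B·CBC·B·CBC·B·CBC·B·CBC·B·CBC·B·CBC·CA·CBC·CBC·B·CBC·B·CBC
    B ↦ CBC
    C ↦ B
    D ↦ CA
    A ↦ DB  (constrained at step 0)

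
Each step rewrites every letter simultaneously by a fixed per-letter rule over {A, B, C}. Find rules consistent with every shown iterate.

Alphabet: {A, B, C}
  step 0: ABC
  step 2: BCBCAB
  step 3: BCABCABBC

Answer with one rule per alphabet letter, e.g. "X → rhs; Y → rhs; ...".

A->B, B->BC, C->A

  step 2 ⇒ step 3: BCBCAB ⇒ BC·A·BC·A·B·BC
    A ↦ B
    B ↦ BC
    C ↦ A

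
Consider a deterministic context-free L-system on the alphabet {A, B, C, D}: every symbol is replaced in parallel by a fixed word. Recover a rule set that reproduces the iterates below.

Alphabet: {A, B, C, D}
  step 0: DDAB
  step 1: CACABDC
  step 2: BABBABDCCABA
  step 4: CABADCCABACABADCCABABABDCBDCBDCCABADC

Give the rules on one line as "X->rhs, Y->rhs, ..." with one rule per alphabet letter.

A->B, B->DC, C->BA, D->CA

  step 1 ⇒ step 2: CACABDC ⇒ BA·B·BA·B·DC·CA·BA
    A ↦ B
    B ↦ DC
    C ↦ BA
    D ↦ CA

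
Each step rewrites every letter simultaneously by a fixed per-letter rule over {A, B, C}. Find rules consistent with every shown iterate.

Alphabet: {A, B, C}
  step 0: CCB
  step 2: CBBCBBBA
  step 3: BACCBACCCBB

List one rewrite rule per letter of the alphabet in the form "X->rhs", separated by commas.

  step 2 ⇒ step 3: CBBCBBBA ⇒ BA·C·C·BA·C·C·C·BB
    A ↦ BB
    B ↦ C
    C ↦ BA

A->BB, B->C, C->BA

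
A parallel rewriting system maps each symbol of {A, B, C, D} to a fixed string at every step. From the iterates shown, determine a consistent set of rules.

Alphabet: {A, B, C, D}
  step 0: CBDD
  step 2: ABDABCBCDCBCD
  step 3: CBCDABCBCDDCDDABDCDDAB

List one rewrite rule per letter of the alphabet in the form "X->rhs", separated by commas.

A->CB, B->CD, C->D, D->AB

  step 2 ⇒ step 3: ABDABCBCDCBCD ⇒ CB·CD·AB·CB·CD·D·CD·D·AB·D·CD·D·AB
    A ↦ CB
    B ↦ CD
    C ↦ D
    D ↦ AB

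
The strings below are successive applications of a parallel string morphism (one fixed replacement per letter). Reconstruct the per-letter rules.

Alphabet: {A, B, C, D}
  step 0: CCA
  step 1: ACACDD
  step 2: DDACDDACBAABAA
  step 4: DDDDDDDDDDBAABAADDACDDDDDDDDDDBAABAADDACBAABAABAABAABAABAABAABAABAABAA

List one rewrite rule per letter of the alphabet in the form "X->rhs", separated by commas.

A->DD, B->D, C->AC, D->BAA

  step 1 ⇒ step 2: ACACDD ⇒ DD·AC·DD·AC·BAA·BAA
    A ↦ DD
    C ↦ AC
    D ↦ BAA
    B ↦ D  (constrained at step 2)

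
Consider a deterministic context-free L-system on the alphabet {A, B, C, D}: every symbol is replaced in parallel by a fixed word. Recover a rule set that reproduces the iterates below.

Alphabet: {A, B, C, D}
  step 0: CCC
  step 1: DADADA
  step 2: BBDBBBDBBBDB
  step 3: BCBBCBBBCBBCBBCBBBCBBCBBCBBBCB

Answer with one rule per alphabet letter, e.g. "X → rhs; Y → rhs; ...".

  step 2 ⇒ step 3: BBDBBBDBBBDB ⇒ BCB·BCB·B·BCB·BCB·BCB·B·BCB·BCB·BCB·B·BCB
    B ↦ BCB
    D ↦ B
  step 1 ⇒ step 2: DADADA ⇒ B·BDB·B·BDB·B·BDB
    A ↦ BDB
  step 0 ⇒ step 1: CCC ⇒ DA·DA·DA
    C ↦ DA

A->BDB, B->BCB, C->DA, D->B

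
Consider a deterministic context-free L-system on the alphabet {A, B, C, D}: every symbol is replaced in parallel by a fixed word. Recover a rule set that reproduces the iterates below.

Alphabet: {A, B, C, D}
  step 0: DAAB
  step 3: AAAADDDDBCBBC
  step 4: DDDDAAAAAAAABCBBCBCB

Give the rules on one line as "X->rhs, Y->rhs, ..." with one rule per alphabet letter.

  step 3 ⇒ step 4: AAAADDDDBCBBC ⇒ D·D·D·D·AA·AA·AA·AA·BC·B·BC·BC·B
    A ↦ D
    B ↦ BC
    C ↦ B
    D ↦ AA

A->D, B->BC, C->B, D->AA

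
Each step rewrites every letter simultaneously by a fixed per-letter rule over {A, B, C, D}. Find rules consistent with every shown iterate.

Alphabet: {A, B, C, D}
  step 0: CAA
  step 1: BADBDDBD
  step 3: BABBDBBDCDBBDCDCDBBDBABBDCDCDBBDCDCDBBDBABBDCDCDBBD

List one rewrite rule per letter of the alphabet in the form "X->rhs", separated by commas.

A->DBD, B->CD, C->BA, D->BBD

  step 0 ⇒ step 1: CAA ⇒ BA·DBD·DBD
    A ↦ DBD
    C ↦ BA
    B ↦ CD  (constrained at step 1)
    D ↦ BBD  (constrained at step 1)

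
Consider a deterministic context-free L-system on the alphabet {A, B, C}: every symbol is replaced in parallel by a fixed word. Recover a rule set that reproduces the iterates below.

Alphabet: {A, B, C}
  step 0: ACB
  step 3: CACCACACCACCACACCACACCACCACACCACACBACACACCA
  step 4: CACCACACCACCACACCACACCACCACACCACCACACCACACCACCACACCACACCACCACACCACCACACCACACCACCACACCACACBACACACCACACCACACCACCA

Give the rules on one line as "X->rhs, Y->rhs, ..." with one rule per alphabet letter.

  step 3 ⇒ step 4: CACCACACCACCACACCACACCACCACACCACACBACACACCA ⇒ CAC·CA·CAC·CAC·CA·CAC·CA·CAC·CAC·CA·CAC·CAC·CA·CAC·CA·CAC·CAC·CA·CAC·CA·CAC·CAC·CA·CAC·CAC·CA·CAC·CA·CAC·CAC·CA·CAC·CA·CAC·BA·CA·CAC·CA·CAC·CA·CAC·CAC·CA
    A ↦ CA
    B ↦ BA
    C ↦ CAC

A->CA, B->BA, C->CAC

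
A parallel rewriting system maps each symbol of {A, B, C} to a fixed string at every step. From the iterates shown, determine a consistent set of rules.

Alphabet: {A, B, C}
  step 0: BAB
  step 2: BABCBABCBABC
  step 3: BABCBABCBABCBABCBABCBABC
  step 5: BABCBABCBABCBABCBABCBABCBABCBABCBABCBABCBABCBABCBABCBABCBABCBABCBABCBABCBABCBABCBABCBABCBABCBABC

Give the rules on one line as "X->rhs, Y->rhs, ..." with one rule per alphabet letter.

  step 2 ⇒ step 3: BABCBABCBABC ⇒ BA·BC·BA·BC·BA·BC·BA·BC·BA·BC·BA·BC
    A ↦ BC
    B ↦ BA
    C ↦ BC

A->BC, B->BA, C->BC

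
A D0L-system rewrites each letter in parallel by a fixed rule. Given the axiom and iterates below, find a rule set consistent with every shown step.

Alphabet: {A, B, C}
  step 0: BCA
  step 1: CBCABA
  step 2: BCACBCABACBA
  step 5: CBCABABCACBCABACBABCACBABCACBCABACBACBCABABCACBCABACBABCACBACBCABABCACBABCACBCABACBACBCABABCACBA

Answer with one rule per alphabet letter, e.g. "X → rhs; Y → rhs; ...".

  step 1 ⇒ step 2: CBCABA ⇒ BCA·C·BCA·BA·C·BA
    A ↦ BA
    B ↦ C
    C ↦ BCA

A->BA, B->C, C->BCA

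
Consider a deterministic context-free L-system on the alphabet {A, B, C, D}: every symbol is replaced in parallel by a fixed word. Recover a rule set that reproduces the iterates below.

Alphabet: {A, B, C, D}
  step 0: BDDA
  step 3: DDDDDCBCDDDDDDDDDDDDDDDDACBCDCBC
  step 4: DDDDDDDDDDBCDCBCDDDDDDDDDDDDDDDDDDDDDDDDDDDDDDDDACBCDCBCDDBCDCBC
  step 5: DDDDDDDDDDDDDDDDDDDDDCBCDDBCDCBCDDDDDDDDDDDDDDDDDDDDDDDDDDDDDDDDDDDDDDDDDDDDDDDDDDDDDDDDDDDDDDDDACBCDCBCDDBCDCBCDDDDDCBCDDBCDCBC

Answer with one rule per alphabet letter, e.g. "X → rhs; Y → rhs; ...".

  step 4 ⇒ step 5: DDDDDDDDDDBCDCBCDDDDDDDDDDDDDDDDDDDDDDDDDDDDDDDDACBCDCBCDDBCDCBC ⇒ DD·DD·DD·DD·DD·DD·DD·DD·DD·DD·DC·BC·DD·BC·DC·BC·DD·DD·DD·DD·DD·DD·DD·DD·DD·DD·DD·DD·DD·DD·DD·DD·DD·DD·DD·DD·DD·DD·DD·DD·DD·DD·DD·DD·DD·DD·DD·DD·AC·BC·DC·BC·DD·BC·DC·BC·DD·DD·DC·BC·DD·BC·DC·BC
    A ↦ AC
    B ↦ DC
    C ↦ BC
    D ↦ DD

A->AC, B->DC, C->BC, D->DD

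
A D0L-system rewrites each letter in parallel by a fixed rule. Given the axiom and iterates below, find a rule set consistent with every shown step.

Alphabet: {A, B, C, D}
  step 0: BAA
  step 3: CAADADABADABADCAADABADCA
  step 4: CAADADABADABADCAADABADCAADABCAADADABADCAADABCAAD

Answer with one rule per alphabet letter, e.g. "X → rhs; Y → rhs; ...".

  step 3 ⇒ step 4: CAADADABADABADCAADABADCA ⇒ CA·AD·AD·AB·AD·AB·AD·CA·AD·AB·AD·CA·AD·AB·CA·AD·AD·AB·AD·CA·AD·AB·CA·AD
    A ↦ AD
    B ↦ CA
    C ↦ CA
    D ↦ AB

A->AD, B->CA, C->CA, D->AB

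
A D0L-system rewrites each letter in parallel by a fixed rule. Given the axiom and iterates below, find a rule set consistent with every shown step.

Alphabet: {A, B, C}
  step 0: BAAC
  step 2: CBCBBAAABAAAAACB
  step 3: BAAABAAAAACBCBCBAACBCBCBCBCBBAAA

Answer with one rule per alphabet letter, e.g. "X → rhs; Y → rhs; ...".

A->CB, B->AA, C->BA

  step 2 ⇒ step 3: CBCBBAAABAAAAACB ⇒ BA·AA·BA·AA·AA·CB·CB·CB·AA·CB·CB·CB·CB·CB·BA·AA
    A ↦ CB
    B ↦ AA
    C ↦ BA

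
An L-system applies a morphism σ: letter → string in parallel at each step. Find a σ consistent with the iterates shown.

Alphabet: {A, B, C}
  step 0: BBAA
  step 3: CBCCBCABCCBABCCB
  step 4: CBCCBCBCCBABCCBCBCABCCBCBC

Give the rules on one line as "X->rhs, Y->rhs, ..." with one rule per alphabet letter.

  step 3 ⇒ step 4: CBCCBCABCCBABCCB ⇒ CB·C·CB·CB·C·CB·AB·C·CB·CB·C·AB·C·CB·CB·C
    A ↦ AB
    B ↦ C
    C ↦ CB

A->AB, B->C, C->CB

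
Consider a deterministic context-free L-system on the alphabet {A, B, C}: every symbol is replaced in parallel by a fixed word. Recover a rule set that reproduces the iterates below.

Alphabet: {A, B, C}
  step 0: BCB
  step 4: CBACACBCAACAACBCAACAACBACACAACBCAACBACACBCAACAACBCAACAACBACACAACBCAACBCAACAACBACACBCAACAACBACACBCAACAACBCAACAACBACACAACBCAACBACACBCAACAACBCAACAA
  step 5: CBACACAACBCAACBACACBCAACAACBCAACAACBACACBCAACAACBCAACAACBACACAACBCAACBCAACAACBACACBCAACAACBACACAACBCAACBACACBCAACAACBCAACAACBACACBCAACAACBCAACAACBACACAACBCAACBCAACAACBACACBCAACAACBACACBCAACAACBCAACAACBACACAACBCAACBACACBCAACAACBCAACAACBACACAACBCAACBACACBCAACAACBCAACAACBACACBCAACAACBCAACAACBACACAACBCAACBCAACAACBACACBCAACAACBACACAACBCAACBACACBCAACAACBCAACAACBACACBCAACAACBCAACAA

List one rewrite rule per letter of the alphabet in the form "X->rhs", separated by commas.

  step 4 ⇒ step 5: CBACACBCAACAACBCAACAACBACACAACBCAACBACACBCAACAACBCAACAACBACACAACBCAACBCAACAACBACACBCAACAACBACACBCAACAACBCAACAACBACACAACBCAACBACACBCAACAACBCAACAA ⇒ CB·ACA·CAA·CB·CAA·CB·ACA·CB·CAA·CAA·CB·CAA·CAA·CB·ACA·CB·CAA·CAA·CB·CAA·CAA·CB·ACA·CAA·CB·CAA·CB·CAA·CAA·CB·ACA·CB·CAA·CAA·CB·ACA·CAA·CB·CAA·CB·ACA·CB·CAA·CAA·CB·CAA·CAA·CB·ACA·CB·CAA·CAA·CB·CAA·CAA·CB·ACA·CAA·CB·CAA·CB·CAA·CAA·CB·ACA·CB·CAA·CAA·CB·ACA·CB·CAA·CAA·CB·CAA·CAA·CB·ACA·CAA·CB·CAA·CB·ACA·CB·CAA·CAA·CB·CAA·CAA·CB·ACA·CAA·CB·CAA·CB·ACA·CB·CAA·CAA·CB·CAA·CAA·CB·ACA·CB·CAA·CAA·CB·CAA·CAA·CB·ACA·CAA·CB·CAA·CB·CAA·CAA·CB·ACA·CB·CAA·CAA·CB·ACA·CAA·CB·CAA·CB·ACA·CB·CAA·CAA·CB·CAA·CAA·CB·ACA·CB·CAA·CAA·CB·CAA·CAA
    A ↦ CAA
    B ↦ ACA
    C ↦ CB

A->CAA, B->ACA, C->CB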